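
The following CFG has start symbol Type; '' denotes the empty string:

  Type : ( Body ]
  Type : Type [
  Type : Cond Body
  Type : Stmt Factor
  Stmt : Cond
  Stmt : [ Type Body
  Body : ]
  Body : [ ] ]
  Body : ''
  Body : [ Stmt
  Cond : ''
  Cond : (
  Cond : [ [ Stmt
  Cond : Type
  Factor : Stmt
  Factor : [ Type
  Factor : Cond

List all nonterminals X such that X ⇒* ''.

{ Body, Cond, Factor, Stmt, Type }

Directly nullable (have an ''-production): Body, Cond.
Factor : Stmt with every symbol nullable, so Factor is nullable.
Type : Cond Body with every symbol nullable, so Type is nullable.
Stmt : Cond with every symbol nullable, so Stmt is nullable.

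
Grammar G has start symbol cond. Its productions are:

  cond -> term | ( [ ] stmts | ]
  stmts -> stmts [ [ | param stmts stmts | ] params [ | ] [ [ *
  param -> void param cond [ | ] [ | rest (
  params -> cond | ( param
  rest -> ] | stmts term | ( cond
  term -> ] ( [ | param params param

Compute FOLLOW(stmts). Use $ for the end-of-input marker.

In cond -> ( [ ] stmts: stmts is at the end, add FOLLOW(cond) = { $, (, [, ], void }.
In stmts -> stmts [ [: add FIRST([ [) = { [ }.
In stmts -> param stmts stmts: add FIRST(stmts) = { (, ], void }.
In stmts -> param stmts stmts: stmts is at the end, add FOLLOW(stmts) = { $, (, [, ], void }.
In rest -> stmts term: add FIRST(term) = { (, ], void }.
Union: FOLLOW(stmts) = { $, (, [, ], void }.

{ $, (, [, ], void }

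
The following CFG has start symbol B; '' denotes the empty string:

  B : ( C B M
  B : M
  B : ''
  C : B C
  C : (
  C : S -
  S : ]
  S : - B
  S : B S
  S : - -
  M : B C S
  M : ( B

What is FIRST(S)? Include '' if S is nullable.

{ (, -, ] }

S : ] contributes {]}.
S : - B contributes {-}.
From S : B S: B nullable, take FIRST(B) ∪ FIRST(S) = { (, -, ] }.
S : - - contributes {-}.
Union: FIRST(S) = { (, -, ] }.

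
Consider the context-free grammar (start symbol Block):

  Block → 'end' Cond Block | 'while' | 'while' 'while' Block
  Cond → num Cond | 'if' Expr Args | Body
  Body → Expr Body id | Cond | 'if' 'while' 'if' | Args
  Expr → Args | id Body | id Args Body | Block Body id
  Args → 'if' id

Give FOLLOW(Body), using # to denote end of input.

In Cond → Body: Body is at the end, add FOLLOW(Cond) = { 'end', 'if', 'while', id, num }.
In Body → Expr Body id: add FIRST(id) = { id }.
In Expr → id Body: Body is at the end, add FOLLOW(Expr) = { 'end', 'if', 'while', id, num }.
In Expr → id Args Body: Body is at the end, add FOLLOW(Expr) = { 'end', 'if', 'while', id, num }.
In Expr → Block Body id: add FIRST(id) = { id }.
Union: FOLLOW(Body) = { 'end', 'if', 'while', id, num }.

{ 'end', 'if', 'while', id, num }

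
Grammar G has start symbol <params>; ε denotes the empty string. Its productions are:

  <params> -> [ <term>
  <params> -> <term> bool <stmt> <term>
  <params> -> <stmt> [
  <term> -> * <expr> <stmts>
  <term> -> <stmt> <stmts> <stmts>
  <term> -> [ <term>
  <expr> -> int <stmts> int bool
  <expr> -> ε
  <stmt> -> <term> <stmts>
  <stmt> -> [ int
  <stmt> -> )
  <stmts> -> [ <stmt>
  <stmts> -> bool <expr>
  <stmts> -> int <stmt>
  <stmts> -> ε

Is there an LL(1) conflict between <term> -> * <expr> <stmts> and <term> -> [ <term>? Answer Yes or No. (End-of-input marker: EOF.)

FIRST(* <expr> <stmts>) = { * } and FIRST([ <term>) = { [ }.
The FIRST sets are disjoint and neither alternative is nullable — no conflict.

No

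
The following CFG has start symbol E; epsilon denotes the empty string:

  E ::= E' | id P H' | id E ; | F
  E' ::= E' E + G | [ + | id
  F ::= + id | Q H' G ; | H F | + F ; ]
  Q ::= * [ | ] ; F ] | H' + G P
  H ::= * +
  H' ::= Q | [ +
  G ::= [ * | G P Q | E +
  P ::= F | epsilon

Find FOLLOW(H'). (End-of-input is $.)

{ $, *, +, ;, [, ], id }

In E ::= id P H': H' is at the end, add FOLLOW(E) = { $, +, ; }.
In F ::= Q H' G ;: add FIRST(G ;) = { *, +, [, ], id }.
In Q ::= H' + G P: add FIRST(+ G P) = { + }.
Union: FOLLOW(H') = { $, *, +, ;, [, ], id }.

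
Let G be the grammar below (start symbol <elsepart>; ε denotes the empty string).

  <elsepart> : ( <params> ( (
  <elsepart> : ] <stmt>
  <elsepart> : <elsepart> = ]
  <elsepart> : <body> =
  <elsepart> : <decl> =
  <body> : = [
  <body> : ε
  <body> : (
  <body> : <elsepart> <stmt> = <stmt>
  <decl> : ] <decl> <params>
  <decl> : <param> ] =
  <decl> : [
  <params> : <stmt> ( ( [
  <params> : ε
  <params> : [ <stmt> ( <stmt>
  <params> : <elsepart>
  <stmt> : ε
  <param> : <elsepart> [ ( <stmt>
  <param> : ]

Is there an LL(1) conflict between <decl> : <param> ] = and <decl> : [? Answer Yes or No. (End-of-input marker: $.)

Yes

FIRST(<param> ] =) = { (, =, [, ] } and FIRST([) = { [ }.
Both contain [, so the two alternatives are not disjoint — LL(1) conflict.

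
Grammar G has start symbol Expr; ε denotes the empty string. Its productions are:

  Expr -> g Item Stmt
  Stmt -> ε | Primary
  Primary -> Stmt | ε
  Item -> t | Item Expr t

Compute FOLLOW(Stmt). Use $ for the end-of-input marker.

{ $, t }

In Expr -> g Item Stmt: Stmt is at the end, add FOLLOW(Expr) = { $, t }.
In Primary -> Stmt: Stmt is at the end, add FOLLOW(Primary) = { $, t }.
Union: FOLLOW(Stmt) = { $, t }.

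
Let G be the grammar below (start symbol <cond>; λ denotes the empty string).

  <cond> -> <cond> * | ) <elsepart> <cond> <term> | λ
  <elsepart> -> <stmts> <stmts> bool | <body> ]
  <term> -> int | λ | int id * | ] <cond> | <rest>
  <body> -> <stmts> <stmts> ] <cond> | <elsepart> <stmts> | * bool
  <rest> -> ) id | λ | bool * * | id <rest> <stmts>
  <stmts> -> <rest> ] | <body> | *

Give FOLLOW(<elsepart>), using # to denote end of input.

{ #, ), *, ], bool, id, int }

In <cond> -> ) <elsepart> <cond> <term>: add FIRST(<cond> <term>)\{λ} = { ), *, ], bool, id, int }.
  Since <cond> <term> is nullable, also add FOLLOW(<cond>) = { #, ), *, ], bool, id, int }.
In <body> -> <elsepart> <stmts>: add FIRST(<stmts>) = { ), *, ], bool, id }.
Union: FOLLOW(<elsepart>) = { #, ), *, ], bool, id, int }.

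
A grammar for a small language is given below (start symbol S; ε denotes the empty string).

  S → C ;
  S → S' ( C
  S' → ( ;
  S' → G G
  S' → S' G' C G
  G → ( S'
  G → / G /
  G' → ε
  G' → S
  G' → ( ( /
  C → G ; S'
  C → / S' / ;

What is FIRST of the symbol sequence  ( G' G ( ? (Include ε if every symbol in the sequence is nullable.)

( is a terminal; add {(} and stop.

{ ( }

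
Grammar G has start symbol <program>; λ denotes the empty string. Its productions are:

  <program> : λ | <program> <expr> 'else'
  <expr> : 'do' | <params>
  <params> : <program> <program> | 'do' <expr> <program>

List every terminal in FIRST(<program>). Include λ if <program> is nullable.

<program> : λ contributes λ.
From <program> : <program> <expr> 'else': <program>, <expr> nullable, take FIRST(<program>) ∪ FIRST(<expr>) ∪ {'else'} = { 'do', 'else' }.
Union: FIRST(<program>) = { 'do', 'else', λ }.

{ 'do', 'else', λ }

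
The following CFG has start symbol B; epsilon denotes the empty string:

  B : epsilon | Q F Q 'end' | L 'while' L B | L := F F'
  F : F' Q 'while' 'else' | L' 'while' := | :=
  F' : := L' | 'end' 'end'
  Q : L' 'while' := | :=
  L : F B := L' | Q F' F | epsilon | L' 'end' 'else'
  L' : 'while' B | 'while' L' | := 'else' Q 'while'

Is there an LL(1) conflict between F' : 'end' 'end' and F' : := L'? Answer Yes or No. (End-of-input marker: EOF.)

FIRST('end' 'end') = { 'end' } and FIRST(:= L') = { := }.
The FIRST sets are disjoint and neither alternative is nullable — no conflict.

No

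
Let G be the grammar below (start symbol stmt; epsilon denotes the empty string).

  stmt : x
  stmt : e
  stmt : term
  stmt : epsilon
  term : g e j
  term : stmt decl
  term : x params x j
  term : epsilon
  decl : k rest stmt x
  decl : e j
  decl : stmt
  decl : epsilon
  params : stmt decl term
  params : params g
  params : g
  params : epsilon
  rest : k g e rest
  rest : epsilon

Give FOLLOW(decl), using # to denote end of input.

{ #, e, g, k, x }

In term : stmt decl: decl is at the end, add FOLLOW(term) = { #, e, g, k, x }.
In params : stmt decl term: add FIRST(term)\{epsilon} = { e, g, k, x }.
  Since term is nullable, also add FOLLOW(params) = { g, x }.
Union: FOLLOW(decl) = { #, e, g, k, x }.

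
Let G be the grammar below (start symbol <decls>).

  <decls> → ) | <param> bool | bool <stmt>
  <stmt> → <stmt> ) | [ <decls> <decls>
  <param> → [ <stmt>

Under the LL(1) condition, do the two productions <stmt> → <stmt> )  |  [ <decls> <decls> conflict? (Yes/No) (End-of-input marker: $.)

FIRST(<stmt> )) = { [ } and FIRST([ <decls> <decls>) = { [ }.
Both contain [, so the two alternatives are not disjoint — LL(1) conflict.

Yes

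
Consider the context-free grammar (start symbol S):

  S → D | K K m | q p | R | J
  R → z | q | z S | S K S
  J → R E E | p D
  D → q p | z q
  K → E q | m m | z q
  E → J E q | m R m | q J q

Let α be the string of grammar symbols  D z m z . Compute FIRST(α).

Add FIRST(D) = { q, z }; D is not nullable, stop.

{ q, z }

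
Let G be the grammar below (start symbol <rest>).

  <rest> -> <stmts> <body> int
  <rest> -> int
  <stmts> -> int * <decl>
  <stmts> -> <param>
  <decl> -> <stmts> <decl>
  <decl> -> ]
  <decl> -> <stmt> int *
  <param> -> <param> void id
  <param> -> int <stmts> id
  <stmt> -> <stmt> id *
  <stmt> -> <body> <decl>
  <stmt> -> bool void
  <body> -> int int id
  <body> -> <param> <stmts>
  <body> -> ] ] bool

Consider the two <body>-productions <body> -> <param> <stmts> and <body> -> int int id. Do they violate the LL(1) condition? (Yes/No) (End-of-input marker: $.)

Yes

FIRST(<param> <stmts>) = { int } and FIRST(int int id) = { int }.
Both contain int, so the two alternatives are not disjoint — LL(1) conflict.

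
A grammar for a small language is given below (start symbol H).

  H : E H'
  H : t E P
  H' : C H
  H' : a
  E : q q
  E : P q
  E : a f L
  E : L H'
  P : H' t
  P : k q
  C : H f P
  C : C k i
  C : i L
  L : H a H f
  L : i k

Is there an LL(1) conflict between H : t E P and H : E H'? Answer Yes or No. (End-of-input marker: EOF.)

FIRST(t E P) = { t } and FIRST(E H') = { a, i, k, q, t }.
Both contain t, so the two alternatives are not disjoint — LL(1) conflict.

Yes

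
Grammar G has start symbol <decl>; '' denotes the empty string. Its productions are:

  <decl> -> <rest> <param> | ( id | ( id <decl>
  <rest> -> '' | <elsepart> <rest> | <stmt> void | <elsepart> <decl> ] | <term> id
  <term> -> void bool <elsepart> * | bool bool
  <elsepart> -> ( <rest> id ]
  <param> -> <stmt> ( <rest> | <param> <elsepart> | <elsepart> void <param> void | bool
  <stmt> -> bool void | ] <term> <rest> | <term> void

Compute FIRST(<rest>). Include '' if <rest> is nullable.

<rest> -> '' contributes ''.
From <rest> -> <elsepart> <rest>: add FIRST(<elsepart>) = { ( }.
From <rest> -> <stmt> void: add FIRST(<stmt>) = { ], bool, void }.
From <rest> -> <elsepart> <decl> ]: add FIRST(<elsepart>) = { ( }.
From <rest> -> <term> id: add FIRST(<term>) = { bool, void }.
Union: FIRST(<rest>) = { (, ], bool, void, '' }.

{ (, ], bool, void, '' }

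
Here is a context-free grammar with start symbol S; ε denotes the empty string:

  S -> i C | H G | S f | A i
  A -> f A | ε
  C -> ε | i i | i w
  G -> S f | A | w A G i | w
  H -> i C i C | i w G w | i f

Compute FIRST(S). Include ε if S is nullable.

S -> i C contributes {i}.
From S -> H G: add FIRST(H) = { i }.
From S -> S f: add FIRST(S) = { f, i }.
From S -> A i: A nullable, take FIRST(A) ∪ {i} = { f, i }.
Union: FIRST(S) = { f, i }.

{ f, i }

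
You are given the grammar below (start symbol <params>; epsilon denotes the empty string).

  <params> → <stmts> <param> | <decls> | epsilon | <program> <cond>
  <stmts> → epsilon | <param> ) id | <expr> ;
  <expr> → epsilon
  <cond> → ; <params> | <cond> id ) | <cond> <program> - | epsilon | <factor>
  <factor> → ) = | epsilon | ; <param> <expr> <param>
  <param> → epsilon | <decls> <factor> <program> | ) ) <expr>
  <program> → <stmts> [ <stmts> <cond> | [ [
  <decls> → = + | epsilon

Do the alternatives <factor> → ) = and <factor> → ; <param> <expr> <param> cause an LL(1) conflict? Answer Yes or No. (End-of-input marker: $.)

No

FIRST() =) = { ) } and FIRST(; <param> <expr> <param>) = { ; }.
The FIRST sets are disjoint and neither alternative is nullable — no conflict.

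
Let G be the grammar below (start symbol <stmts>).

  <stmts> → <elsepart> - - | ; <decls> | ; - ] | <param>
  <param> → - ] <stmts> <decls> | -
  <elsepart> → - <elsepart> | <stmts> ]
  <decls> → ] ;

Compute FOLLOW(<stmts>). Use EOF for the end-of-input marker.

{ EOF, ] }

<stmts> is the start symbol, so EOF ∈ FOLLOW(<stmts>).
In <param> → - ] <stmts> <decls>: add FIRST(<decls>) = { ] }.
In <elsepart> → <stmts> ]: add FIRST(]) = { ] }.
Union: FOLLOW(<stmts>) = { EOF, ] }.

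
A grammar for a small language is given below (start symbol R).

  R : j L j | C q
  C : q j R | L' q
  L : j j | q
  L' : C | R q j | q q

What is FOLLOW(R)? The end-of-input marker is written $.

R is the start symbol, so $ ∈ FOLLOW(R).
In C : q j R: R is at the end, add FOLLOW(C) = { q }.
In L' : R q j: add FIRST(q j) = { q }.
Union: FOLLOW(R) = { $, q }.

{ $, q }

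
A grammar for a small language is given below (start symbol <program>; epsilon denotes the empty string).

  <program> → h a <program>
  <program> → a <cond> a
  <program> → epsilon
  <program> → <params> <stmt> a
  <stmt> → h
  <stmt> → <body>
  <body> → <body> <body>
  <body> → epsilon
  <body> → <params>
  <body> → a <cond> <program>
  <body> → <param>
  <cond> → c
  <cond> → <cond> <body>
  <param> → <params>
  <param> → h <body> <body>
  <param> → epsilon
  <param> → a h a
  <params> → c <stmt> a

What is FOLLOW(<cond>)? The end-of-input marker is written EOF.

In <program> → a <cond> a: add FIRST(a) = { a }.
In <body> → a <cond> <program>: add FIRST(<program>)\{epsilon} = { a, c, h }.
  Since <program> is nullable, also add FOLLOW(<body>) = { a, c, h }.
In <cond> → <cond> <body>: add FIRST(<body>)\{epsilon} = { a, c, h }.
  Since <body> is nullable, also add FOLLOW(<cond>) = { a, c, h }.
Union: FOLLOW(<cond>) = { a, c, h }.

{ a, c, h }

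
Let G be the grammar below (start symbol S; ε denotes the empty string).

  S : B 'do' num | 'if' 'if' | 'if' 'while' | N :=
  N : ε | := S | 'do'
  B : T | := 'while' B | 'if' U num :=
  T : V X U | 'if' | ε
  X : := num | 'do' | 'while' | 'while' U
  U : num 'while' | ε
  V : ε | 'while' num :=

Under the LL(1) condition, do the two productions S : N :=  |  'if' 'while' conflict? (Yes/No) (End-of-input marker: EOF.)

No

FIRST(N :=) = { 'do', := } and FIRST('if' 'while') = { 'if' }.
The FIRST sets are disjoint and neither alternative is nullable — no conflict.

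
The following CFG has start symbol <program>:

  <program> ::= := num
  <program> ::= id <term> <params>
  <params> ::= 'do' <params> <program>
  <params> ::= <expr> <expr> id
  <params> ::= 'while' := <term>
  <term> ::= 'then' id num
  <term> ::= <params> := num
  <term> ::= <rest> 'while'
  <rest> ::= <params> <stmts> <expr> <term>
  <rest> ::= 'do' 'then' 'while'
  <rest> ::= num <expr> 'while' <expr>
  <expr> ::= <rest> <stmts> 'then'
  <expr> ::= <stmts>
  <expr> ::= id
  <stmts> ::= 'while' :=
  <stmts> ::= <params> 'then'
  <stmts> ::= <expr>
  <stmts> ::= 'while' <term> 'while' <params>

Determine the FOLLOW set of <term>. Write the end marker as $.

{ $, 'do', 'then', 'while', :=, id, num }

In <program> ::= id <term> <params>: add FIRST(<params>) = { 'do', 'while', id, num }.
In <params> ::= 'while' := <term>: <term> is at the end, add FOLLOW(<params>) = { $, 'do', 'then', 'while', :=, id, num }.
In <rest> ::= <params> <stmts> <expr> <term>: <term> is at the end, add FOLLOW(<rest>) = { 'do', 'while', id, num }.
In <stmts> ::= 'while' <term> 'while' <params>: add FIRST('while' <params>) = { 'while' }.
Union: FOLLOW(<term>) = { $, 'do', 'then', 'while', :=, id, num }.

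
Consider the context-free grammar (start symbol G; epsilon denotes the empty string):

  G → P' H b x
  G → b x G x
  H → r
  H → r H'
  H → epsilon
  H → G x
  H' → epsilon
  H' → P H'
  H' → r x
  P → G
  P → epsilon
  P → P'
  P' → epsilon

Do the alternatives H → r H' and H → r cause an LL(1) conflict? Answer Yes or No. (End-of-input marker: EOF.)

FIRST(r H') = { r } and FIRST(r) = { r }.
Both contain r, so the two alternatives are not disjoint — LL(1) conflict.

Yes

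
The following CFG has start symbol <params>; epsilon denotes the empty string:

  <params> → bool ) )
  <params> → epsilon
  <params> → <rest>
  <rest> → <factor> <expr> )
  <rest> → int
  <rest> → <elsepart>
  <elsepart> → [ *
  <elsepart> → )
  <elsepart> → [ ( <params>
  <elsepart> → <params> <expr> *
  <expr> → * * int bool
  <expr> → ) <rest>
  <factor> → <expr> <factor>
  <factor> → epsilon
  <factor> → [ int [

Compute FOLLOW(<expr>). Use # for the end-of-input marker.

In <rest> → <factor> <expr> ): add FIRST()) = { ) }.
In <elsepart> → <params> <expr> *: add FIRST(*) = { * }.
In <factor> → <expr> <factor>: add FIRST(<factor>)\{epsilon} = { ), *, [ }.
  Since <factor> is nullable, also add FOLLOW(<factor>) = { ), * }.
Union: FOLLOW(<expr>) = { ), *, [ }.

{ ), *, [ }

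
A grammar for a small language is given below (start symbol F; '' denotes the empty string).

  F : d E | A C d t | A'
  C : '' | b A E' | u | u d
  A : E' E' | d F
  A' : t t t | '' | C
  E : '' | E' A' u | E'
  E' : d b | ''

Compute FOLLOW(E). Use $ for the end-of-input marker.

{ $, b, d, u }

In F : d E: E is at the end, add FOLLOW(F) = { $, b, d, u }.
Union: FOLLOW(E) = { $, b, d, u }.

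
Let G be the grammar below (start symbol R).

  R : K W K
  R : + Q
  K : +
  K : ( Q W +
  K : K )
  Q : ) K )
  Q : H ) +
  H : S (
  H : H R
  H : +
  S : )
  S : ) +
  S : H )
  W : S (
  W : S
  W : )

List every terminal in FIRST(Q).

{ ), + }

Q : ) K ) contributes {)}.
From Q : H ) +: add FIRST(H) = { ), + }.
Union: FIRST(Q) = { ), + }.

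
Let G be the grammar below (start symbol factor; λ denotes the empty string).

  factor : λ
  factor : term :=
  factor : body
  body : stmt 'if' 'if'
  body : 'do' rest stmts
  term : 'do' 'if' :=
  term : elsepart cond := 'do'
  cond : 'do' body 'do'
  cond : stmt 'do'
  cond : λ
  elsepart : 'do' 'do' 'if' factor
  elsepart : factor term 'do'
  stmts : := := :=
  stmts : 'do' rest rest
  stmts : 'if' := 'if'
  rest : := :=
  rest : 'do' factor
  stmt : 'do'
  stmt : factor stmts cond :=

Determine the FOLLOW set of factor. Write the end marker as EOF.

{ EOF, 'do', 'if', := }

factor is the start symbol, so EOF ∈ FOLLOW(factor).
In elsepart : 'do' 'do' 'if' factor: factor is at the end, add FOLLOW(elsepart) = { 'do', 'if', := }.
In elsepart : factor term 'do': add FIRST(term 'do') = { 'do', 'if', := }.
In rest : 'do' factor: factor is at the end, add FOLLOW(rest) = { EOF, 'do', 'if', := }.
In stmt : factor stmts cond :=: add FIRST(stmts cond :=) = { 'do', 'if', := }.
Union: FOLLOW(factor) = { EOF, 'do', 'if', := }.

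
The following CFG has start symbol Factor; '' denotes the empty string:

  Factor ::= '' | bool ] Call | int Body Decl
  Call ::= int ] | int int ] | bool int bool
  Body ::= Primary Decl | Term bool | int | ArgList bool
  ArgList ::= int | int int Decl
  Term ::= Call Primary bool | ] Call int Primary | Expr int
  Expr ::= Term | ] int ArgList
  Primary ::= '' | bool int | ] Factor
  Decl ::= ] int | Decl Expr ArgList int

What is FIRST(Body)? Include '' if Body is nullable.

From Body ::= Primary Decl: Primary nullable, take FIRST(Primary) ∪ FIRST(Decl) = { ], bool }.
From Body ::= Term bool: add FIRST(Term) = { ], bool, int }.
Body ::= int contributes {int}.
From Body ::= ArgList bool: add FIRST(ArgList) = { int }.
Union: FIRST(Body) = { ], bool, int }.

{ ], bool, int }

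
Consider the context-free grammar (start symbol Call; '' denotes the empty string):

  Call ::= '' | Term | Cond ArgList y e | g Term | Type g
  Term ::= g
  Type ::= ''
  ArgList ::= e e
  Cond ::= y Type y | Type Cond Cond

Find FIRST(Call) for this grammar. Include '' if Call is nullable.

{ g, y, '' }

Call ::= '' contributes ''.
From Call ::= Term: add FIRST(Term) = { g }.
From Call ::= Cond ArgList y e: add FIRST(Cond) = { y }.
Call ::= g Term contributes {g}.
From Call ::= Type g: Type nullable, take FIRST(Type) ∪ {g} = { g }.
Union: FIRST(Call) = { g, y, '' }.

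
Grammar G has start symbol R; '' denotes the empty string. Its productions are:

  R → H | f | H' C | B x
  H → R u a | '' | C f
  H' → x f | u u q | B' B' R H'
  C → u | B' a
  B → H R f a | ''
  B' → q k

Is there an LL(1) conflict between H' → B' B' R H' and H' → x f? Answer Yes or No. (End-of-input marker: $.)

No

FIRST(B' B' R H') = { q } and FIRST(x f) = { x }.
The FIRST sets are disjoint and neither alternative is nullable — no conflict.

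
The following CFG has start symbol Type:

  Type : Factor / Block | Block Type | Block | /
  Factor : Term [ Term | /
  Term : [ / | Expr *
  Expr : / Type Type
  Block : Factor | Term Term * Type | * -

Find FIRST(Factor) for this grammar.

From Factor : Term [ Term: add FIRST(Term) = { /, [ }.
Factor : / contributes {/}.
Union: FIRST(Factor) = { /, [ }.

{ /, [ }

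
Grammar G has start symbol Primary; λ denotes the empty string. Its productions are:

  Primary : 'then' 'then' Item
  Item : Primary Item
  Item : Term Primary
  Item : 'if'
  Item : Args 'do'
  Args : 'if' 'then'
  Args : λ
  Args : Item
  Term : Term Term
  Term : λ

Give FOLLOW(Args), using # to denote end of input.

In Item : Args 'do': add FIRST('do') = { 'do' }.
Union: FOLLOW(Args) = { 'do' }.

{ 'do' }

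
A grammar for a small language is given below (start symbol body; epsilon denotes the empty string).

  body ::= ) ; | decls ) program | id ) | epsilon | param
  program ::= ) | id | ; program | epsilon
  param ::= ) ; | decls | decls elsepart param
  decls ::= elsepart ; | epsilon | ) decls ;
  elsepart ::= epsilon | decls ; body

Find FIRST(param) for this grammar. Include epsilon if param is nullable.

{ ), ;, epsilon }

param ::= ) ; contributes {)}.
From param ::= decls: add FIRST(decls) = { ), ;, epsilon } (including epsilon since decls is nullable).
From param ::= decls elsepart param: decls, elsepart, param nullable, take FIRST(decls) ∪ FIRST(elsepart) ∪ FIRST(param) = { ), ; }; also epsilon since the whole RHS is nullable.
Union: FIRST(param) = { ), ;, epsilon }.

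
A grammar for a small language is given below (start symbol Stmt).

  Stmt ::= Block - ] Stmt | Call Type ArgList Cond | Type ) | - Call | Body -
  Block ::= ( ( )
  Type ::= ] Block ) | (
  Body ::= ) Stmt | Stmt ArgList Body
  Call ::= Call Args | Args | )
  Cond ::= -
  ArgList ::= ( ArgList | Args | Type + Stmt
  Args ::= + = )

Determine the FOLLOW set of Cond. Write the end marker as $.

{ $, (, ), +, -, ] }

In Stmt ::= Call Type ArgList Cond: Cond is at the end, add FOLLOW(Stmt) = { $, (, ), +, -, ] }.
Union: FOLLOW(Cond) = { $, (, ), +, -, ] }.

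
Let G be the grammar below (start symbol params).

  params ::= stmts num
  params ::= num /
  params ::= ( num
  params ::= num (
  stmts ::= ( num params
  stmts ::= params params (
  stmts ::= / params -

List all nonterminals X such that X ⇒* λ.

No nonterminal has an empty production or an RHS whose symbols are all nullable.

{ } (none)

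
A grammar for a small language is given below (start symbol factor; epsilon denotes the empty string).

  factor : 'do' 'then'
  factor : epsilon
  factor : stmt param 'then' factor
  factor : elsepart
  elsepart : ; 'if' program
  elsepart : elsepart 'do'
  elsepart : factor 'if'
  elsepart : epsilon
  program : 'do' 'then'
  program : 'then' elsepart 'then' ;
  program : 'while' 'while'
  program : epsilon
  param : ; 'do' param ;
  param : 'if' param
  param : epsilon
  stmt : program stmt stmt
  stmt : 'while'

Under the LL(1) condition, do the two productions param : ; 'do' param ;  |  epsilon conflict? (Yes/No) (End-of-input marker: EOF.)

FIRST(; 'do' param ;) = { ; } and FIRST(epsilon) = { epsilon }.
The second alternative is nullable and FOLLOW(param) = { 'then', ; } shares ; with FIRST of the first — conflict.

Yes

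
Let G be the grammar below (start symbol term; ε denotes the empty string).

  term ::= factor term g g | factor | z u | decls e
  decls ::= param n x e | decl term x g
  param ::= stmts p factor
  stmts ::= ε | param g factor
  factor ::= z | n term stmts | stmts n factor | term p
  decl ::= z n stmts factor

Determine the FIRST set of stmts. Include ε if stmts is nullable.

{ p, ε }

stmts ::= ε contributes ε.
From stmts ::= param g factor: add FIRST(param) = { p }.
Union: FIRST(stmts) = { p, ε }.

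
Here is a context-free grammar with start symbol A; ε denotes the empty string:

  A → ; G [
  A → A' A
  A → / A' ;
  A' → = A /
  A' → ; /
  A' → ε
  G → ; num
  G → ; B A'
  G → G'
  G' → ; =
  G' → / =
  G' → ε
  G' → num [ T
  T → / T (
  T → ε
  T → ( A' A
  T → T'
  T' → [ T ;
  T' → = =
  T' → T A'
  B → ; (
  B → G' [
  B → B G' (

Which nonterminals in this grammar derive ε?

Directly nullable (have an ε-production): A', G', T.
G → G' with every symbol nullable, so G is nullable.
T' → T A' with every symbol nullable, so T' is nullable.
No other nonterminal has a production whose RHS symbols are all nullable.

{ A', G, G', T, T' }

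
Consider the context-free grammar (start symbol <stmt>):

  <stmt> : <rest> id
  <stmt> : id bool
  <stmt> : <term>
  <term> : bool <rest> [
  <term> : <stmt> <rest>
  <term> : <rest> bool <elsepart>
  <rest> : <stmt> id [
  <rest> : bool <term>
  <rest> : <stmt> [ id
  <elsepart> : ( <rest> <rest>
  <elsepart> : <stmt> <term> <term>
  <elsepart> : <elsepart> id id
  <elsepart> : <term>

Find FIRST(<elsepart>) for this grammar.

<elsepart> : ( <rest> <rest> contributes {(}.
From <elsepart> : <stmt> <term> <term>: add FIRST(<stmt>) = { bool, id }.
From <elsepart> : <elsepart> id id: add FIRST(<elsepart>) = { (, bool, id }.
From <elsepart> : <term>: add FIRST(<term>) = { bool, id }.
Union: FIRST(<elsepart>) = { (, bool, id }.

{ (, bool, id }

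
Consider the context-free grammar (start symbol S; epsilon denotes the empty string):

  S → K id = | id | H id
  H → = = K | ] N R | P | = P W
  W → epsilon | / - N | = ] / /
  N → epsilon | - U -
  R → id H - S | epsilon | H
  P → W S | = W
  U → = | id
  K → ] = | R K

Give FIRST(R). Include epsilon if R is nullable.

R → id H - S contributes {id}.
R → epsilon contributes epsilon.
From R → H: add FIRST(H) = { /, =, ], id }.
Union: FIRST(R) = { /, =, ], id, epsilon }.

{ /, =, ], id, epsilon }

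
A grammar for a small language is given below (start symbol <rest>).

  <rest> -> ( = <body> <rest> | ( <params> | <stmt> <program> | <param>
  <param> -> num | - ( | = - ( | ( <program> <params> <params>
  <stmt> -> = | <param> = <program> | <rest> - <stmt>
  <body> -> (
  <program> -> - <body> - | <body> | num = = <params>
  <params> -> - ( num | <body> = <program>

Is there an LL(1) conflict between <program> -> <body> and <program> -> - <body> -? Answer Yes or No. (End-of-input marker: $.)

No

FIRST(<body>) = { ( } and FIRST(- <body> -) = { - }.
The FIRST sets are disjoint and neither alternative is nullable — no conflict.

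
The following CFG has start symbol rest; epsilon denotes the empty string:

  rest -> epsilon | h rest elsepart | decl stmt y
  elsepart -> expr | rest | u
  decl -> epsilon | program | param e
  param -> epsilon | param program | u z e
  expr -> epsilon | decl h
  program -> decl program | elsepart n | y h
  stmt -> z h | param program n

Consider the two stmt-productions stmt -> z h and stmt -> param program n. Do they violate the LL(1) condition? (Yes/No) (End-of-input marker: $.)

Yes

FIRST(z h) = { z } and FIRST(param program n) = { e, h, n, u, y, z }.
Both contain z, so the two alternatives are not disjoint — LL(1) conflict.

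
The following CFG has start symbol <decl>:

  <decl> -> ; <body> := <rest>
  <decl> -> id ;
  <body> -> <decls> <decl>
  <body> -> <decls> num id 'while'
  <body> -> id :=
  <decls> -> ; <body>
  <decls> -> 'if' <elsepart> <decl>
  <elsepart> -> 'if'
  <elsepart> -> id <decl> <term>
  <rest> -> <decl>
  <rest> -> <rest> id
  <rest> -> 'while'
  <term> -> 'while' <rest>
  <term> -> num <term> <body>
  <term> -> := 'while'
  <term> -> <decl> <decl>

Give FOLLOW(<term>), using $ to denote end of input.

In <elsepart> -> id <decl> <term>: <term> is at the end, add FOLLOW(<elsepart>) = { ;, id }.
In <term> -> num <term> <body>: add FIRST(<body>) = { 'if', ;, id }.
Union: FOLLOW(<term>) = { 'if', ;, id }.

{ 'if', ;, id }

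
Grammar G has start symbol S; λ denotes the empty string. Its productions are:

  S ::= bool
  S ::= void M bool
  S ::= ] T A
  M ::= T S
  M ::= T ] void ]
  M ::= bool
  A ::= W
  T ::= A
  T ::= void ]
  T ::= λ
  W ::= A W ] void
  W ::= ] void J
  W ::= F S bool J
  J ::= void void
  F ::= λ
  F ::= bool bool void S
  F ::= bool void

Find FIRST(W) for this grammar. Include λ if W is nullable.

From W ::= A W ] void: add FIRST(A) = { ], bool, void }.
W ::= ] void J contributes {]}.
From W ::= F S bool J: F nullable, take FIRST(F) ∪ FIRST(S) = { ], bool, void }.
Union: FIRST(W) = { ], bool, void }.

{ ], bool, void }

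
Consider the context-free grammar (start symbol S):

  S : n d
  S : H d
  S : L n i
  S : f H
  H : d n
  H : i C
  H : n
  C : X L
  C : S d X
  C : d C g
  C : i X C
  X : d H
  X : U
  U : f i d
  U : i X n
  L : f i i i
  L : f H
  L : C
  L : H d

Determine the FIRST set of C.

From C : X L: add FIRST(X) = { d, f, i }.
From C : S d X: add FIRST(S) = { d, f, i, n }.
C : d C g contributes {d}.
C : i X C contributes {i}.
Union: FIRST(C) = { d, f, i, n }.

{ d, f, i, n }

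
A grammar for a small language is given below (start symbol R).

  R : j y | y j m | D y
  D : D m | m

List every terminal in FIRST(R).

R : j y contributes {j}.
R : y j m contributes {y}.
From R : D y: add FIRST(D) = { m }.
Union: FIRST(R) = { j, m, y }.

{ j, m, y }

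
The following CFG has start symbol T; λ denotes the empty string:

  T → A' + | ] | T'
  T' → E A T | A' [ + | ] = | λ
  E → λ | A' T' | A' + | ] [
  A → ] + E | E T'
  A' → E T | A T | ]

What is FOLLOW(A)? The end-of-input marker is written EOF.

In T' → E A T: add FIRST(T)\{λ} = { +, [, ] }.
  Since T is nullable, also add FOLLOW(T') = { EOF, +, [, ] }.
In A' → A T: add FIRST(T)\{λ} = { +, [, ] }.
  Since T is nullable, also add FOLLOW(A') = { EOF, +, [, ] }.
Union: FOLLOW(A) = { EOF, +, [, ] }.

{ EOF, +, [, ] }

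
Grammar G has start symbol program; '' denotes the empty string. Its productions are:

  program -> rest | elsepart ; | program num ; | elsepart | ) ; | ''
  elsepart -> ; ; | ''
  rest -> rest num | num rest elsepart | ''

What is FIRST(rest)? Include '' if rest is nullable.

{ num, '' }

From rest -> rest num: rest nullable, take FIRST(rest) ∪ {num} = { num }.
rest -> num rest elsepart contributes {num}.
rest -> '' contributes ''.
Union: FIRST(rest) = { num, '' }.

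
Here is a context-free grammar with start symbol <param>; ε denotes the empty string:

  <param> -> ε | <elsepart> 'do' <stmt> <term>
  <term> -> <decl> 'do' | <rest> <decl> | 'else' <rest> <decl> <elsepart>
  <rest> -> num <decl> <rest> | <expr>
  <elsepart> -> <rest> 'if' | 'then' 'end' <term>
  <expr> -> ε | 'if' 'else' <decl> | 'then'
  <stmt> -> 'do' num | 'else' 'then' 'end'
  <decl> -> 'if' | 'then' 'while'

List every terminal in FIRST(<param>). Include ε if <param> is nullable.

{ 'if', 'then', num, ε }

<param> -> ε contributes ε.
From <param> -> <elsepart> 'do' <stmt> <term>: add FIRST(<elsepart>) = { 'if', 'then', num }.
Union: FIRST(<param>) = { 'if', 'then', num, ε }.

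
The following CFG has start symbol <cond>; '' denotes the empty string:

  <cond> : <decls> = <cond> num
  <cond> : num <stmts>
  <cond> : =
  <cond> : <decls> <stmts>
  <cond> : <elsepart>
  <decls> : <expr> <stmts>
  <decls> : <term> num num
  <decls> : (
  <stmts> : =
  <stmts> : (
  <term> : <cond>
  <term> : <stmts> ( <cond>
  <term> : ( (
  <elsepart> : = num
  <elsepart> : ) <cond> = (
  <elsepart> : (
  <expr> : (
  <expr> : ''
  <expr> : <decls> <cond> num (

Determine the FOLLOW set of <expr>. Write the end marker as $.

In <decls> : <expr> <stmts>: add FIRST(<stmts>) = { (, = }.
Union: FOLLOW(<expr>) = { (, = }.

{ (, = }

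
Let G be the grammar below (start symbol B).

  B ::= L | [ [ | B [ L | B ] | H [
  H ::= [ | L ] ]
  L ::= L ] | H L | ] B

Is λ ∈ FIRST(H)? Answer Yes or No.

No nonterminal in this grammar is nullable.
No production of H has an RHS whose symbols are all nullable, so H is not nullable.

No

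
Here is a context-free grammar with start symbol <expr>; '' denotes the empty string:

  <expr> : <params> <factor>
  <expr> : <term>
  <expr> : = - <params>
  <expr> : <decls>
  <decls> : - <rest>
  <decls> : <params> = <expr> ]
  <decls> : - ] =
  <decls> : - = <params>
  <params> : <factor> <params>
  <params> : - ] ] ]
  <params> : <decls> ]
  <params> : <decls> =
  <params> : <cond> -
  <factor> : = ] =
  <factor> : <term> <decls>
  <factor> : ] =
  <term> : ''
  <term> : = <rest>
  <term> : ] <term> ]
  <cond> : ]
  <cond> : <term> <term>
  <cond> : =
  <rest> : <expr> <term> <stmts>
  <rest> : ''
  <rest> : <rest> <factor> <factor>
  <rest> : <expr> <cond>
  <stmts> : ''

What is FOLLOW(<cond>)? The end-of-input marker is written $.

{ $, -, =, ] }

In <params> : <cond> -: add FIRST(-) = { - }.
In <rest> : <expr> <cond>: <cond> is at the end, add FOLLOW(<rest>) = { $, -, =, ] }.
Union: FOLLOW(<cond>) = { $, -, =, ] }.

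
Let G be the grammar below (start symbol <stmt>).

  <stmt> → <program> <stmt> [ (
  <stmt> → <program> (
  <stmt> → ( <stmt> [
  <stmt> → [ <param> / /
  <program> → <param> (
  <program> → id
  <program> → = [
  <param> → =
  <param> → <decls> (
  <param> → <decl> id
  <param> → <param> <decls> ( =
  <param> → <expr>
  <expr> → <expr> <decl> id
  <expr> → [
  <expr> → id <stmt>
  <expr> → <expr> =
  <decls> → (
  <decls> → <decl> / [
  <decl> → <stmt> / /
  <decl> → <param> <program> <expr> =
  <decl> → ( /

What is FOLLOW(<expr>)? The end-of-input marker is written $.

{ (, /, =, [, id }

In <param> → <expr>: <expr> is at the end, add FOLLOW(<param>) = { (, /, =, [, id }.
In <expr> → <expr> <decl> id: add FIRST(<decl> id) = { (, =, [, id }.
In <expr> → <expr> =: add FIRST(=) = { = }.
In <decl> → <param> <program> <expr> =: add FIRST(=) = { = }.
Union: FOLLOW(<expr>) = { (, /, =, [, id }.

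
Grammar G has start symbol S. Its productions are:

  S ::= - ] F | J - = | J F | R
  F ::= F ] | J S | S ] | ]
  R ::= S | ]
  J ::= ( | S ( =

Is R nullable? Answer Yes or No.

No nonterminal in this grammar is nullable.
No production of R has an RHS whose symbols are all nullable, so R is not nullable.

No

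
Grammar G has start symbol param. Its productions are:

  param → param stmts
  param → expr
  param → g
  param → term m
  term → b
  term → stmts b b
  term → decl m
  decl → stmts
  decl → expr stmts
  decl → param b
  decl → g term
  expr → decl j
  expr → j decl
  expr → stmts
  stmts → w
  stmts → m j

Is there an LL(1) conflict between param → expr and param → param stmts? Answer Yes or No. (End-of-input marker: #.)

FIRST(expr) = { b, g, j, m, w } and FIRST(param stmts) = { b, g, j, m, w }.
Both contain b, so the two alternatives are not disjoint — LL(1) conflict.

Yes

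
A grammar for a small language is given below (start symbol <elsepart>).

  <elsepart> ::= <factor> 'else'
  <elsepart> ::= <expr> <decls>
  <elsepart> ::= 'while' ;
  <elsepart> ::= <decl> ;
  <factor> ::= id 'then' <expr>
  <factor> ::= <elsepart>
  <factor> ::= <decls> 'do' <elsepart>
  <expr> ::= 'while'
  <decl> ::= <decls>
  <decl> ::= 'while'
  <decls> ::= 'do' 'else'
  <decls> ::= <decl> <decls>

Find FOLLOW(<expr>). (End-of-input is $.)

{ 'do', 'else', 'while' }

In <elsepart> ::= <expr> <decls>: add FIRST(<decls>) = { 'do', 'while' }.
In <factor> ::= id 'then' <expr>: <expr> is at the end, add FOLLOW(<factor>) = { 'else' }.
Union: FOLLOW(<expr>) = { 'do', 'else', 'while' }.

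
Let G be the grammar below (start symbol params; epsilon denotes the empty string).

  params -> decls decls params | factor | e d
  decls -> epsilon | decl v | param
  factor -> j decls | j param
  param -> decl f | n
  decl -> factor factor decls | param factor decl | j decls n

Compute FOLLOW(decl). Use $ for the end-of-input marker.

In decls -> decl v: add FIRST(v) = { v }.
In param -> decl f: add FIRST(f) = { f }.
In decl -> param factor decl: decl is at the end, add FOLLOW(decl) = { f, v }.
Union: FOLLOW(decl) = { f, v }.

{ f, v }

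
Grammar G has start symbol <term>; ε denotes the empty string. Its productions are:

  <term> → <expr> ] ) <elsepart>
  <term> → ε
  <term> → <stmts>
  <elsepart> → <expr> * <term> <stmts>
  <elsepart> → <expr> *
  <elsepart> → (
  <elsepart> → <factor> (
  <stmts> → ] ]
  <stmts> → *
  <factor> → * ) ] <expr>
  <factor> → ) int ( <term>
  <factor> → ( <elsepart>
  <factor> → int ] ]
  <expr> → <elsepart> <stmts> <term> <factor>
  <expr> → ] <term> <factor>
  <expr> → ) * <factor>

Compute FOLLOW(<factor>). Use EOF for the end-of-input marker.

In <elsepart> → <factor> (: add FIRST(() = { ( }.
In <expr> → <elsepart> <stmts> <term> <factor>: <factor> is at the end, add FOLLOW(<expr>) = { (, *, ] }.
In <expr> → ] <term> <factor>: <factor> is at the end, add FOLLOW(<expr>) = { (, *, ] }.
In <expr> → ) * <factor>: <factor> is at the end, add FOLLOW(<expr>) = { (, *, ] }.
Union: FOLLOW(<factor>) = { (, *, ] }.

{ (, *, ] }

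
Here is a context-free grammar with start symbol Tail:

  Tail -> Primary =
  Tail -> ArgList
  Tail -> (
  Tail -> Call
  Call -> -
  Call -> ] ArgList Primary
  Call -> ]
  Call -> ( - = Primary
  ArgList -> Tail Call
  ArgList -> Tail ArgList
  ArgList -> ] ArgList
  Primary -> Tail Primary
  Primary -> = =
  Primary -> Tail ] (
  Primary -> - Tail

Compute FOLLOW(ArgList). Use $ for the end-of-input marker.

{ $, (, -, =, ] }

In Tail -> ArgList: ArgList is at the end, add FOLLOW(Tail) = { $, (, -, =, ] }.
In Call -> ] ArgList Primary: add FIRST(Primary) = { (, -, =, ] }.
In ArgList -> Tail ArgList: ArgList is at the end, add FOLLOW(ArgList) = { $, (, -, =, ] }.
In ArgList -> ] ArgList: ArgList is at the end, add FOLLOW(ArgList) = { $, (, -, =, ] }.
Union: FOLLOW(ArgList) = { $, (, -, =, ] }.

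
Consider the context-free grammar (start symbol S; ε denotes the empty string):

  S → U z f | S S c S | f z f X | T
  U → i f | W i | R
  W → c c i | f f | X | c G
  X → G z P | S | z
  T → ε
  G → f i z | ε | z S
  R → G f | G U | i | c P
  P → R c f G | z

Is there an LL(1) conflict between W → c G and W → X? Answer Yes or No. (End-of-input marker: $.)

Yes

FIRST(c G) = { c } and FIRST(X) = { c, f, i, z, ε }.
Both contain c, so the two alternatives are not disjoint — LL(1) conflict.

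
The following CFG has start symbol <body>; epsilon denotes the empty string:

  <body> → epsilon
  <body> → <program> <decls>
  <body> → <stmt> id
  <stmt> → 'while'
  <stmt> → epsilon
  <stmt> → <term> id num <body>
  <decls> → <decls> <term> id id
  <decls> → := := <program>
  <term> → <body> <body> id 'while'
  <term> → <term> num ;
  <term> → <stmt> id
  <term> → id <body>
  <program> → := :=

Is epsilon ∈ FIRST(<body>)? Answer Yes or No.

Yes

<body> has an epsilon-production, so <body> ⇒ epsilon.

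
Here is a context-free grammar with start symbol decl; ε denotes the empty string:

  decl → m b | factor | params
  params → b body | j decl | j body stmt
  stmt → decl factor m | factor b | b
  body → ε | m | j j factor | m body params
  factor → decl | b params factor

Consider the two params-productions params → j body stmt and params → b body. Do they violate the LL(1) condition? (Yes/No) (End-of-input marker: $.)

FIRST(j body stmt) = { j } and FIRST(b body) = { b }.
The FIRST sets are disjoint and neither alternative is nullable — no conflict.

No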